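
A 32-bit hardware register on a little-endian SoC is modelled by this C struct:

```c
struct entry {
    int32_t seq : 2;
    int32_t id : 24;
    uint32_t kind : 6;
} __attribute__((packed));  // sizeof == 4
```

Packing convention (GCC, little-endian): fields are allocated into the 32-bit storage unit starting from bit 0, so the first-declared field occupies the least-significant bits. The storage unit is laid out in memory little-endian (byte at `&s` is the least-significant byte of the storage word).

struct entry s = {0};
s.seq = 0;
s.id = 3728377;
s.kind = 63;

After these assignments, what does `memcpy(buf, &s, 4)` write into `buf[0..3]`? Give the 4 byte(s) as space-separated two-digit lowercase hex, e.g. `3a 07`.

e4 8f e3 fc

[0+:2] seq=0 & 0x3 = 0x0; word=0x00000000
[2+:24] id=3728377 & 0xffffff = 0x38e3f9; word=0x00e38fe4
[26+:6] kind=63 & 0x3f = 0x3f; word=0xfce38fe4
word = 0xfce38fe4 → little-endian bytes:
  [0]=0xe4  [1]=0x8f  [2]=0xe3  [3]=0xfc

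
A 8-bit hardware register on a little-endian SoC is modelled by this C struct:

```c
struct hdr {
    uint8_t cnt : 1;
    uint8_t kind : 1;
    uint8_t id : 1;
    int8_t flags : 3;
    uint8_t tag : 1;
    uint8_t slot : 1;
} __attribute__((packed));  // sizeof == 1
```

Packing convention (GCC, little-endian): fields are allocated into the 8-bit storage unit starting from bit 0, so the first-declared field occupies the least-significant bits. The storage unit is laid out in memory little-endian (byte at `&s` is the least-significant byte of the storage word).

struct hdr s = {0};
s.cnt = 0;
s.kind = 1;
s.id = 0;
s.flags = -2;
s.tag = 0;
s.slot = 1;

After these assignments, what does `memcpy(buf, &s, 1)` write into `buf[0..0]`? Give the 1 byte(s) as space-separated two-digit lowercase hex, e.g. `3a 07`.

[0+:1] cnt=0 & 0x1 = 0x0; word=0x00
[1+:1] kind=1 & 0x1 = 0x1; word=0x02
[2+:1] id=0 & 0x1 = 0x0; word=0x02
[3+:3] flags=-2 & 0x7 = 0x6; word=0x32
[6+:1] tag=0 & 0x1 = 0x0; word=0x32
[7+:1] slot=1 & 0x1 = 0x1; word=0xb2
word = 0xb2 → little-endian bytes:
  [0]=0xb2

b2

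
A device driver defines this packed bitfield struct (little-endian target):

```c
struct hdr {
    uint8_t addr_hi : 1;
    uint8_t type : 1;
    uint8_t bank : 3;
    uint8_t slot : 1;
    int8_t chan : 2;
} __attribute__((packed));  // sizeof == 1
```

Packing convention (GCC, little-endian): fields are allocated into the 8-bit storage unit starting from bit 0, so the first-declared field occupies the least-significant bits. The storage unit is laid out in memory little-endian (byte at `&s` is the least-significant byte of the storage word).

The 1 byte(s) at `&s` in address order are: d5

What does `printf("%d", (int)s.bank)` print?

[0]=0xd5 (little-endian) → word 0xd5
addr_hi [0+:1] = (word>>0) & 0x1 = 1
type [1+:1] = (word>>1) & 0x1 = 0
bank [2+:3] = (word>>2) & 0x7 = 5  ←
slot [5+:1] = (word>>5) & 0x1 = 0
chan [6+:2] = (word>>6) & 0x3 = 3

5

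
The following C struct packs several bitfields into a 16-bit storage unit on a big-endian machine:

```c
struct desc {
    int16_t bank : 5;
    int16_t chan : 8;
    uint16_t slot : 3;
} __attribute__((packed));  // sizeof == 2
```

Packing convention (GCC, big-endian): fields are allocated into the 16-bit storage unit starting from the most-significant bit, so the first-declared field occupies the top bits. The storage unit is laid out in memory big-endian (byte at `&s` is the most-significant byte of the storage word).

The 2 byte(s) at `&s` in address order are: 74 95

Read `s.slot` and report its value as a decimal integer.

5

[0]=0x74 [1]=0x95 (big-endian) → word 0x7495
bank:5 @ bit 11 → (0x7495>>11)&0x1f = 0xe
chan:8 @ bit 3 → (0x7495>>3)&0xff = 0x92
slot:3 @ bit 0 → (0x7495>>0)&0x7 = 0x5  ←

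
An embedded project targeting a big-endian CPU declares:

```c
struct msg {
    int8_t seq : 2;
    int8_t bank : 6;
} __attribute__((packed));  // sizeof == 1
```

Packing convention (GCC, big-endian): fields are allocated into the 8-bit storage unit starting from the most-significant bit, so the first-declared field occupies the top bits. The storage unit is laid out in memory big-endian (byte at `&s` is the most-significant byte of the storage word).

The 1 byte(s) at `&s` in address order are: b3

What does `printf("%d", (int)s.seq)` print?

[0]=0xb3 (big-endian) → word 0xb3
seq [6+:2] = (word>>6) & 0x3 = 2  ←
bank [0+:6] = (word>>0) & 0x3f = 51
seq signed 2b, MSB=1: 2 - 4 = -2

-2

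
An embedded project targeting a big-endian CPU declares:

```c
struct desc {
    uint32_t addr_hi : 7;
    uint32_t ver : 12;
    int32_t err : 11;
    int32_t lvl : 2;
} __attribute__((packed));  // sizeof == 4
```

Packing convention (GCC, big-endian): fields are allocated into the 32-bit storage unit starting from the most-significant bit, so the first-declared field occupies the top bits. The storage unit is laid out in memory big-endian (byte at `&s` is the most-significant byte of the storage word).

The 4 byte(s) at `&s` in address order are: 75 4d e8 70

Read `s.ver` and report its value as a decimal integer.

[0]=0x75 [1]=0x4d [2]=0xe8 [3]=0x70 (big-endian) → word 0x754de870
addr_hi:7 @ bit 25 → (0x754de870>>25)&0x7f = 0x3a
ver:12 @ bit 13 → (0x754de870>>13)&0xfff = 0xa6f  ←
err:11 @ bit 2 → (0x754de870>>2)&0x7ff = 0x21c
lvl:2 @ bit 0 → (0x754de870>>0)&0x3 = 0x0

2671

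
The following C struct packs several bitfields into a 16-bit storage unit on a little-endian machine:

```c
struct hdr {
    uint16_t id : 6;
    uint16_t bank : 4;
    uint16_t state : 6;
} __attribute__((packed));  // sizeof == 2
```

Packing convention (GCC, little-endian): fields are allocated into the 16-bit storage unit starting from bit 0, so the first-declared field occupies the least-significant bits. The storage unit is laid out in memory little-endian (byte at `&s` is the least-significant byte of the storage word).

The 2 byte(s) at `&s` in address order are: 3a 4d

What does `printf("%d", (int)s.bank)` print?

[0]=0x3a [1]=0x4d (little-endian) → word 0x4d3a
id:6 @ bit 0 → (0x4d3a>>0)&0x3f = 0x3a
bank:4 @ bit 6 → (0x4d3a>>6)&0xf = 0x4  ←
state:6 @ bit 10 → (0x4d3a>>10)&0x3f = 0x13

4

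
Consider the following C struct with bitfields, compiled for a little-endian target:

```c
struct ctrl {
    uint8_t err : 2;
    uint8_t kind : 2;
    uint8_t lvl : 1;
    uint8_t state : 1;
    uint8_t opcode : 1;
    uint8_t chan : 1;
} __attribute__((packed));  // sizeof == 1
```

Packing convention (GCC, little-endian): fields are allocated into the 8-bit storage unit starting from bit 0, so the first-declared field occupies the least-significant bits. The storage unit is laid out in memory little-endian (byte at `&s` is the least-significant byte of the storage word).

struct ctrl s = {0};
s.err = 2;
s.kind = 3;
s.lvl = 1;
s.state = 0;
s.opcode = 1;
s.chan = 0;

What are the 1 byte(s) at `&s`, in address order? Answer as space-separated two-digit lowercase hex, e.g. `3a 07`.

err:2 = 2 → 0x2 << 0 → word 0x02
kind:2 = 3 → 0x3 << 2 → word 0x0e
lvl:1 = 1 → 0x1 << 4 → word 0x1e
state:1 = 0 → 0x0 << 5 → word 0x1e
opcode:1 = 1 → 0x1 << 6 → word 0x5e
chan:1 = 0 → 0x0 << 7 → word 0x5e
word = 0x5e → little-endian bytes:
  [0]=0x5e

5e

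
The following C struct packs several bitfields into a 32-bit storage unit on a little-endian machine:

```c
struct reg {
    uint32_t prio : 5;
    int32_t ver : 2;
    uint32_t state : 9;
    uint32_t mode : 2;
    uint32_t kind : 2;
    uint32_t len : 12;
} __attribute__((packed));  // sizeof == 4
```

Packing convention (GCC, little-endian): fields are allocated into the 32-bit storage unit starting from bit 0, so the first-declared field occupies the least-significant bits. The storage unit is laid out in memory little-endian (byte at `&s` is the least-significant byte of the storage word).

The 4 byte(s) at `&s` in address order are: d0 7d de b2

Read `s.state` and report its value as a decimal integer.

[0]=0xd0 [1]=0x7d [2]=0xde [3]=0xb2 (little-endian) → word 0xb2de7dd0
prio:5 @ bit 0 → (0xb2de7dd0>>0)&0x1f = 0x10
ver:2 @ bit 5 → (0xb2de7dd0>>5)&0x3 = 0x2
state:9 @ bit 7 → (0xb2de7dd0>>7)&0x1ff = 0xfb  ←
mode:2 @ bit 16 → (0xb2de7dd0>>16)&0x3 = 0x2
kind:2 @ bit 18 → (0xb2de7dd0>>18)&0x3 = 0x3
len:12 @ bit 20 → (0xb2de7dd0>>20)&0xfff = 0xb2d

251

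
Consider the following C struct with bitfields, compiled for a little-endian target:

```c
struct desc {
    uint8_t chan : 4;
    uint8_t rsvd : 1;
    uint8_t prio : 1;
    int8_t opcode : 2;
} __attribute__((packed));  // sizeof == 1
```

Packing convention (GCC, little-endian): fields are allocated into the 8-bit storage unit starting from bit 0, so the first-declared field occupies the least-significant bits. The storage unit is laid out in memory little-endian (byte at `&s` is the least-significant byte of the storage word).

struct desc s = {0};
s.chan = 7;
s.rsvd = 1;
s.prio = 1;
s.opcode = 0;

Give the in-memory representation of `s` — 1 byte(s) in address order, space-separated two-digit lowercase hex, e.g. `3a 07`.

chan (4b) val=7 bits=0x7 at bit 0: 0x07
rsvd (1b) val=1 bits=0x1 at bit 4: 0x17
prio (1b) val=1 bits=0x1 at bit 5: 0x37
opcode (2b) val=0 bits=0x0 at bit 6: 0x37
word = 0x37 → little-endian bytes:
  [0]=0x37

37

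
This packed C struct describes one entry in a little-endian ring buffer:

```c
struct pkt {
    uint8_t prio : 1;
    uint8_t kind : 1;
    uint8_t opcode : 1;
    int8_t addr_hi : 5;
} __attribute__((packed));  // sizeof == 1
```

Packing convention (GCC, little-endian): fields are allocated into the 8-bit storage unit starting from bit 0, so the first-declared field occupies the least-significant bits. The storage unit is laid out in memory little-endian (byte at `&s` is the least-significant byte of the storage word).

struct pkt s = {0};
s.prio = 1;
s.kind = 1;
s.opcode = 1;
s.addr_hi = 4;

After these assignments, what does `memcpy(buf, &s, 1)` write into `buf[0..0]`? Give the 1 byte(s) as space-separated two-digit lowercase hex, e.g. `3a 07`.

27

[0+:1] prio=1 & 0x1 = 0x1; word=0x01
[1+:1] kind=1 & 0x1 = 0x1; word=0x03
[2+:1] opcode=1 & 0x1 = 0x1; word=0x07
[3+:5] addr_hi=4 & 0x1f = 0x4; word=0x27
word = 0x27 → little-endian bytes:
  [0]=0x27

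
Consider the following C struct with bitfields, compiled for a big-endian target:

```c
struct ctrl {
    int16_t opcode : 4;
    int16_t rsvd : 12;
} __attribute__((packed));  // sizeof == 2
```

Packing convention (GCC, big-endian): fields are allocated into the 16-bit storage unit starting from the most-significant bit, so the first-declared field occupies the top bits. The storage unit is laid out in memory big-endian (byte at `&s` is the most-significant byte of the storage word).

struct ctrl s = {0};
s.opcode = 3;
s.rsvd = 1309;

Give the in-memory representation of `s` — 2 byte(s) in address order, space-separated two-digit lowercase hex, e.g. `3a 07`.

opcode (4b) val=3 bits=0x3 at bit 12: 0x3000
rsvd (12b) val=1309 bits=0x51d at bit 0: 0x351d
word = 0x351d → big-endian bytes:
  [0]=0x35  [1]=0x1d

35 1d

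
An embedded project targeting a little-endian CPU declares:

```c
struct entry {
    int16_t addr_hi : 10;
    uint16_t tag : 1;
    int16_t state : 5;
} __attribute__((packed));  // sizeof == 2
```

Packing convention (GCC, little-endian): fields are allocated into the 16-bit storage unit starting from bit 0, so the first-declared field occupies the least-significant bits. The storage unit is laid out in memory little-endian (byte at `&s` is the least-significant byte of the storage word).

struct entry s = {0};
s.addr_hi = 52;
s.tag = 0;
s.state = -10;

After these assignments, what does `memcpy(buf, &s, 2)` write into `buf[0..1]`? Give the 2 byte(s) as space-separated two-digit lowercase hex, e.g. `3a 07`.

addr_hi (10b) val=52 bits=0x34 at bit 0: 0x0034
tag (1b) val=0 bits=0x0 at bit 10: 0x0034
state (5b) val=-10 bits=0x16 at bit 11: 0xb034
word = 0xb034 → little-endian bytes:
  [0]=0x34  [1]=0xb0

34 b0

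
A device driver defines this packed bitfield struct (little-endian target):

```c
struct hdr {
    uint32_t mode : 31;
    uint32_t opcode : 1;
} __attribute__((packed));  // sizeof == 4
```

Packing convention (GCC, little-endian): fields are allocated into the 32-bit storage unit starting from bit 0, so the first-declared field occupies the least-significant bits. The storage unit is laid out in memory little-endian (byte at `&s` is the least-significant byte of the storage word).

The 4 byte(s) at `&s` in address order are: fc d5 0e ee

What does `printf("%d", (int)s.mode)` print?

[0]=0xfc [1]=0xd5 [2]=0x0e [3]=0xee (little-endian) → word 0xee0ed5fc
mode:31 @ bit 0 → (0xee0ed5fc>>0)&0x7fffffff = 0x6e0ed5fc  ←
opcode:1 @ bit 31 → (0xee0ed5fc>>31)&0x1 = 0x1

1846466044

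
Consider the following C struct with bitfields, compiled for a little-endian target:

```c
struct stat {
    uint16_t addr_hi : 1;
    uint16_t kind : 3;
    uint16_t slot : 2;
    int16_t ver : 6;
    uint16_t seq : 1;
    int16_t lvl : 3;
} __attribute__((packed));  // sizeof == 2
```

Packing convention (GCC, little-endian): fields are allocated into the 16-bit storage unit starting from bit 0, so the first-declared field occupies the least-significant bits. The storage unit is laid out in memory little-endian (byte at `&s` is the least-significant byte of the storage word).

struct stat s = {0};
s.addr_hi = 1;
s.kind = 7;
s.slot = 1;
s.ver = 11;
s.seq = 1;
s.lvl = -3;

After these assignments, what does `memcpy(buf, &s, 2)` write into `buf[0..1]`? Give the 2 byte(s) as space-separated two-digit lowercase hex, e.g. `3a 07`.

df b2

addr_hi (1b) val=1 bits=0x1 at bit 0: 0x0001
kind (3b) val=7 bits=0x7 at bit 1: 0x000f
slot (2b) val=1 bits=0x1 at bit 4: 0x001f
ver (6b) val=11 bits=0xb at bit 6: 0x02df
seq (1b) val=1 bits=0x1 at bit 12: 0x12df
lvl (3b) val=-3 bits=0x5 at bit 13: 0xb2df
word = 0xb2df → little-endian bytes:
  [0]=0xdf  [1]=0xb2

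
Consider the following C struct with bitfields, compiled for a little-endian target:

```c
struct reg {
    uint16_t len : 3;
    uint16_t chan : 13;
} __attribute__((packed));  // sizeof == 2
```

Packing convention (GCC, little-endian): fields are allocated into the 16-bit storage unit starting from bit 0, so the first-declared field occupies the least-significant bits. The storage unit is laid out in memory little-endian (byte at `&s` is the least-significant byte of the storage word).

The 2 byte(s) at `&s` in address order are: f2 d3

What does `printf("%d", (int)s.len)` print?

[0]=0xf2 [1]=0xd3 (little-endian) → word 0xd3f2
len:3 @ bit 0 → (0xd3f2>>0)&0x7 = 0x2  ←
chan:13 @ bit 3 → (0xd3f2>>3)&0x1fff = 0x1a7e

2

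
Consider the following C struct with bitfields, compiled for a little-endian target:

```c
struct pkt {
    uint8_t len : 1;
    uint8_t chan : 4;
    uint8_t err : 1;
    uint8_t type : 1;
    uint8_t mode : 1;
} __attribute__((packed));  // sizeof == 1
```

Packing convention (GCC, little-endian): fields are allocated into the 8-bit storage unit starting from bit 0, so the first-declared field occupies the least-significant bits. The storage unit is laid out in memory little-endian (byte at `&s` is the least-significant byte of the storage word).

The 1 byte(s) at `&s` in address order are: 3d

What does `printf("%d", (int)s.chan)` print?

[0]=0x3d (little-endian) → word 0x3d
len [0+:1] = (word>>0) & 0x1 = 1
chan [1+:4] = (word>>1) & 0xf = 14  ←
err [5+:1] = (word>>5) & 0x1 = 1
type [6+:1] = (word>>6) & 0x1 = 0
mode [7+:1] = (word>>7) & 0x1 = 0

14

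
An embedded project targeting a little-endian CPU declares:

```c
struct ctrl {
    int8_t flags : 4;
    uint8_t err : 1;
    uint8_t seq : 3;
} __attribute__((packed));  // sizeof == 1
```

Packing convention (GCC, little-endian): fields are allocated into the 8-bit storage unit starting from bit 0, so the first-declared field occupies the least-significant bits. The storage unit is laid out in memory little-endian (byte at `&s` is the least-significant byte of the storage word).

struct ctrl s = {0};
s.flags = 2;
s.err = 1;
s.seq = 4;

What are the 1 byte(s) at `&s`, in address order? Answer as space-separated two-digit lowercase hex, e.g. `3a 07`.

flags (4b) val=2 bits=0x2 at bit 0: 0x02
err (1b) val=1 bits=0x1 at bit 4: 0x12
seq (3b) val=4 bits=0x4 at bit 5: 0x92
word = 0x92 → little-endian bytes:
  [0]=0x92

92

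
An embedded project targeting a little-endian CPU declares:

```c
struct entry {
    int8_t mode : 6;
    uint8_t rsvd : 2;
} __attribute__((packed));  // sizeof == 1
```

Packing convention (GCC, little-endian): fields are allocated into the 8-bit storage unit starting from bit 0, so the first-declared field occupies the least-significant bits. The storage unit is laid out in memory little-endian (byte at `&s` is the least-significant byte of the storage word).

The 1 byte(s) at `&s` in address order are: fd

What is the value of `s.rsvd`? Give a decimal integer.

3

[0]=0xfd (little-endian) → word 0xfd
mode:6 @ bit 0 → (0xfd>>0)&0x3f = 0x3d
rsvd:2 @ bit 6 → (0xfd>>6)&0x3 = 0x3  ←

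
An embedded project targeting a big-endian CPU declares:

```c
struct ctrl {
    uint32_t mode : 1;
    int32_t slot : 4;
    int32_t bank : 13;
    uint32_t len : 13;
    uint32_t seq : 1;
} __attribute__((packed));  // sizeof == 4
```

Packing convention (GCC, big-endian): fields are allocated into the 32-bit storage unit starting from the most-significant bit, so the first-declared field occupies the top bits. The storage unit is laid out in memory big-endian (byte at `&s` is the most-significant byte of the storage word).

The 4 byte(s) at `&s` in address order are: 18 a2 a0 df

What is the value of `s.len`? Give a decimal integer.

[0]=0x18 [1]=0xa2 [2]=0xa0 [3]=0xdf (big-endian) → word 0x18a2a0df
mode:1 @ bit 31 → (0x18a2a0df>>31)&0x1 = 0x0
slot:4 @ bit 27 → (0x18a2a0df>>27)&0xf = 0x3
bank:13 @ bit 14 → (0x18a2a0df>>14)&0x1fff = 0x28a
len:13 @ bit 1 → (0x18a2a0df>>1)&0x1fff = 0x106f  ←
seq:1 @ bit 0 → (0x18a2a0df>>0)&0x1 = 0x1

4207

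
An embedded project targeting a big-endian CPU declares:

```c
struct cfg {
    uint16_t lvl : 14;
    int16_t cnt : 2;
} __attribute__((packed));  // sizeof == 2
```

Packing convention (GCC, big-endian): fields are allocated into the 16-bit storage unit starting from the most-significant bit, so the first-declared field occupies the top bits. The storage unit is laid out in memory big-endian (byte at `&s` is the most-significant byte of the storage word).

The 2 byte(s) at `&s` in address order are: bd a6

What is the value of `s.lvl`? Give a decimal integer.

12137

[0]=0xbd [1]=0xa6 (big-endian) → word 0xbda6
lvl [2+:14] = (word>>2) & 0x3fff = 12137  ←
cnt [0+:2] = (word>>0) & 0x3 = 2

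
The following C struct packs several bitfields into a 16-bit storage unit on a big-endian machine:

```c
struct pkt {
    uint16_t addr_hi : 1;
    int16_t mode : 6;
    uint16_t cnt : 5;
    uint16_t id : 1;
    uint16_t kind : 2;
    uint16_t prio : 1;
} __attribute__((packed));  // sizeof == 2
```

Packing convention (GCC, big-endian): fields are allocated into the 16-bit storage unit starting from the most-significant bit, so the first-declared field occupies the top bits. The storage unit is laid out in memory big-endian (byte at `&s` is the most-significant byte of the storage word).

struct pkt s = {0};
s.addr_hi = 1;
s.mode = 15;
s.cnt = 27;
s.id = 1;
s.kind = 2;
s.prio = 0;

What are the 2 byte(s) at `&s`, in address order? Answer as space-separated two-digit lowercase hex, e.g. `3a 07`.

addr_hi (1b) val=1 bits=0x1 at bit 15: 0x8000
mode (6b) val=15 bits=0xf at bit 9: 0x9e00
cnt (5b) val=27 bits=0x1b at bit 4: 0x9fb0
id (1b) val=1 bits=0x1 at bit 3: 0x9fb8
kind (2b) val=2 bits=0x2 at bit 1: 0x9fbc
prio (1b) val=0 bits=0x0 at bit 0: 0x9fbc
word = 0x9fbc → big-endian bytes:
  [0]=0x9f  [1]=0xbc

9f bc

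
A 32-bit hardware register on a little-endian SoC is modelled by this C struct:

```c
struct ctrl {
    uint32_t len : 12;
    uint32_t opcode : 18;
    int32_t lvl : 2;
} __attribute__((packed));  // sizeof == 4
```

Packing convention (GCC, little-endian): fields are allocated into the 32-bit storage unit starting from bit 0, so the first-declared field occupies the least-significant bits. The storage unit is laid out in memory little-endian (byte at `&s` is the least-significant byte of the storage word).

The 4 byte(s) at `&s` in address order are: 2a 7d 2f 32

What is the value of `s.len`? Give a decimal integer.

[0]=0x2a [1]=0x7d [2]=0x2f [3]=0x32 (little-endian) → word 0x322f7d2a
len:12 @ bit 0 → (0x322f7d2a>>0)&0xfff = 0xd2a  ←
opcode:18 @ bit 12 → (0x322f7d2a>>12)&0x3ffff = 0x322f7
lvl:2 @ bit 30 → (0x322f7d2a>>30)&0x3 = 0x0

3370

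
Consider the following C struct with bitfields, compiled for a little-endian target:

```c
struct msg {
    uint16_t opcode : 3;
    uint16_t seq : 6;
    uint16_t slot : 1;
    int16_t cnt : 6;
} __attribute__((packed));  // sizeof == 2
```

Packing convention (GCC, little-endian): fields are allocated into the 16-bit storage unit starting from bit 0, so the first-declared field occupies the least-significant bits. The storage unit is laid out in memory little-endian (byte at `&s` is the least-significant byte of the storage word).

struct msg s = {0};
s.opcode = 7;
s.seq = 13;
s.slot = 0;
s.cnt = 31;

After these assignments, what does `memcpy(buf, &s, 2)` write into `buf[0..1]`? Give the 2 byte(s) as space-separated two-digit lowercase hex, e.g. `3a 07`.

6f 7c

opcode (3b) val=7 bits=0x7 at bit 0: 0x0007
seq (6b) val=13 bits=0xd at bit 3: 0x006f
slot (1b) val=0 bits=0x0 at bit 9: 0x006f
cnt (6b) val=31 bits=0x1f at bit 10: 0x7c6f
word = 0x7c6f → little-endian bytes:
  [0]=0x6f  [1]=0x7c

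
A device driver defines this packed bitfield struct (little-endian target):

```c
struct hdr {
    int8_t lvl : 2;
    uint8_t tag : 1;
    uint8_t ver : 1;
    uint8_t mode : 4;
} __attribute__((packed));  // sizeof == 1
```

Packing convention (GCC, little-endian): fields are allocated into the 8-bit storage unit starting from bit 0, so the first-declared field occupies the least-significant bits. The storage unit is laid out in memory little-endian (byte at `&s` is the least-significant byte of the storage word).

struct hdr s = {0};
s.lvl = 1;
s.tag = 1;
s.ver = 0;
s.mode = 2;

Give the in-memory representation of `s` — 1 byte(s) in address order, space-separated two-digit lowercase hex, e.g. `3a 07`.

[0+:2] lvl=1 & 0x3 = 0x1; word=0x01
[2+:1] tag=1 & 0x1 = 0x1; word=0x05
[3+:1] ver=0 & 0x1 = 0x0; word=0x05
[4+:4] mode=2 & 0xf = 0x2; word=0x25
word = 0x25 → little-endian bytes:
  [0]=0x25

25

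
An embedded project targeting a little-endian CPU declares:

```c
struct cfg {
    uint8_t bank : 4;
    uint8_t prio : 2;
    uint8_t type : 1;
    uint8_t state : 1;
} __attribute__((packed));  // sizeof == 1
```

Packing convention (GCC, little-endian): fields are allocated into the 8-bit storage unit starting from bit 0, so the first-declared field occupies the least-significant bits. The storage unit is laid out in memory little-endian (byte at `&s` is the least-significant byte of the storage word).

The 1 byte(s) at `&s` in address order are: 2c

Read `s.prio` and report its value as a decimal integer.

[0]=0x2c (little-endian) → word 0x2c
bank:4 @ bit 0 → (0x2c>>0)&0xf = 0xc
prio:2 @ bit 4 → (0x2c>>4)&0x3 = 0x2  ←
type:1 @ bit 6 → (0x2c>>6)&0x1 = 0x0
state:1 @ bit 7 → (0x2c>>7)&0x1 = 0x0

2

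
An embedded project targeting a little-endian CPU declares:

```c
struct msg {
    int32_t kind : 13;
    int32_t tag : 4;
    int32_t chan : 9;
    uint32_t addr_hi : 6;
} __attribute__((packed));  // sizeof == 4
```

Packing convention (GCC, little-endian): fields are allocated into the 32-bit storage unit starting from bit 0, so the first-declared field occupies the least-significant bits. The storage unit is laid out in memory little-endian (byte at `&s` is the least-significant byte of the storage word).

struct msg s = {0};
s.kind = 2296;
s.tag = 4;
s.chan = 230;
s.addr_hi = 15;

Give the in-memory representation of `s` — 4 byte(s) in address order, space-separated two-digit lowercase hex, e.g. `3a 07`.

f8 88 cc 3d

kind (13b) val=2296 bits=0x8f8 at bit 0: 0x000008f8
tag (4b) val=4 bits=0x4 at bit 13: 0x000088f8
chan (9b) val=230 bits=0xe6 at bit 17: 0x01cc88f8
addr_hi (6b) val=15 bits=0xf at bit 26: 0x3dcc88f8
word = 0x3dcc88f8 → little-endian bytes:
  [0]=0xf8  [1]=0x88  [2]=0xcc  [3]=0x3d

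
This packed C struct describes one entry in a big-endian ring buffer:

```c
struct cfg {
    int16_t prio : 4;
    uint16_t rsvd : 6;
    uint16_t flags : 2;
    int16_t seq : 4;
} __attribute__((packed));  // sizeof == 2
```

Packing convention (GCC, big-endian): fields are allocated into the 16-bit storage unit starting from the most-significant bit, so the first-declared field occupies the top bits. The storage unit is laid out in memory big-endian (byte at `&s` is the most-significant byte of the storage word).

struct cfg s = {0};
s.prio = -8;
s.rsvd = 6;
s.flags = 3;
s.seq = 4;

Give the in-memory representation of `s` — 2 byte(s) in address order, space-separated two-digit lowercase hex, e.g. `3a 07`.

81 b4

prio (4b) val=-8 bits=0x8 at bit 12: 0x8000
rsvd (6b) val=6 bits=0x6 at bit 6: 0x8180
flags (2b) val=3 bits=0x3 at bit 4: 0x81b0
seq (4b) val=4 bits=0x4 at bit 0: 0x81b4
word = 0x81b4 → big-endian bytes:
  [0]=0x81  [1]=0xb4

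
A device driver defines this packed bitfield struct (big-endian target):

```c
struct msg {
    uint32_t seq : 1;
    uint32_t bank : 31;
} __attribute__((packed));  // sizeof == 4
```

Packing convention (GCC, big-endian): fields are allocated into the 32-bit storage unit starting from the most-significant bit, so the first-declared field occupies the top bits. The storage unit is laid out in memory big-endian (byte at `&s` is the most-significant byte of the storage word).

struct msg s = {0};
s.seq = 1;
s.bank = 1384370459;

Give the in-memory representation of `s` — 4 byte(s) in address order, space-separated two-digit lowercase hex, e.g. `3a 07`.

d2 83 d1 1b

seq:1 = 1 → 0x1 << 31 → word 0x80000000
bank:31 = 1384370459 → 0x5283d11b << 0 → word 0xd283d11b
word = 0xd283d11b → big-endian bytes:
  [0]=0xd2  [1]=0x83  [2]=0xd1  [3]=0x1b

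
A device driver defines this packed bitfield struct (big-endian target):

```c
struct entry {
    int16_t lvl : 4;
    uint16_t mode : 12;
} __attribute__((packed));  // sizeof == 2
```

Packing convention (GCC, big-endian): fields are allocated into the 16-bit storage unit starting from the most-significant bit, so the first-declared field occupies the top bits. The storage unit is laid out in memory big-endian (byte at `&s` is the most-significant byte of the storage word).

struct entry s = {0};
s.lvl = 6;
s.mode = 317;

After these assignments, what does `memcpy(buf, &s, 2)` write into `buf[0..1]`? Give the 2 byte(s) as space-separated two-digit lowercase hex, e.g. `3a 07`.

lvl (4b) val=6 bits=0x6 at bit 12: 0x6000
mode (12b) val=317 bits=0x13d at bit 0: 0x613d
word = 0x613d → big-endian bytes:
  [0]=0x61  [1]=0x3d

61 3d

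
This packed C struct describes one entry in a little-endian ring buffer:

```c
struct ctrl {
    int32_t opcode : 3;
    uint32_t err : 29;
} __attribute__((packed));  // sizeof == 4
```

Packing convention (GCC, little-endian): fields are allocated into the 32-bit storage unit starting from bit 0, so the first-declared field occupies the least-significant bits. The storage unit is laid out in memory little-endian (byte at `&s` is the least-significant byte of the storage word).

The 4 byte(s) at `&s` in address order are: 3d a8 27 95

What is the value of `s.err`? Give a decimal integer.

312800519

[0]=0x3d [1]=0xa8 [2]=0x27 [3]=0x95 (little-endian) → word 0x9527a83d
opcode:3 @ bit 0 → (0x9527a83d>>0)&0x7 = 0x5
err:29 @ bit 3 → (0x9527a83d>>3)&0x1fffffff = 0x12a4f507  ←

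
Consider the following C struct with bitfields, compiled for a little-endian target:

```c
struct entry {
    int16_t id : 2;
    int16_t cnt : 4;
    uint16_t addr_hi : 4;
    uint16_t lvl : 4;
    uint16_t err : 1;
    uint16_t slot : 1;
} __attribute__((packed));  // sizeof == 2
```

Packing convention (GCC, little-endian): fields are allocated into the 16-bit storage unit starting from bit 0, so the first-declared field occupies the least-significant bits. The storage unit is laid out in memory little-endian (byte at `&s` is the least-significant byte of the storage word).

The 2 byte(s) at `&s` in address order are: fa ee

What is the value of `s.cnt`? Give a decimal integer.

-2

[0]=0xfa [1]=0xee (little-endian) → word 0xeefa
id:2 @ bit 0 → (0xeefa>>0)&0x3 = 0x2
cnt:4 @ bit 2 → (0xeefa>>2)&0xf = 0xe  ←
addr_hi:4 @ bit 6 → (0xeefa>>6)&0xf = 0xb
lvl:4 @ bit 10 → (0xeefa>>10)&0xf = 0xb
err:1 @ bit 14 → (0xeefa>>14)&0x1 = 0x1
slot:1 @ bit 15 → (0xeefa>>15)&0x1 = 0x1
cnt signed 4b, MSB=1: 14 - 16 = -2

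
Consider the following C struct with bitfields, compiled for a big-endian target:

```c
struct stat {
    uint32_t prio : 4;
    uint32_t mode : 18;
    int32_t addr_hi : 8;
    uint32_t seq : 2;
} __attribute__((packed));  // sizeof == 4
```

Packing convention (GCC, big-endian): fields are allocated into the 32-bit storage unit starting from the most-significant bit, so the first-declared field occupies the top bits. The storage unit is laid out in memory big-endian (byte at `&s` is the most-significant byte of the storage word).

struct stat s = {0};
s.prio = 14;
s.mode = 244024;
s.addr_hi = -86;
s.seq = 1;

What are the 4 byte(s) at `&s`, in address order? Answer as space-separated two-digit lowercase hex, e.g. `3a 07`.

[28+:4] prio=14 & 0xf = 0xe; word=0xe0000000
[10+:18] mode=244024 & 0x3ffff = 0x3b938; word=0xeee4e000
[2+:8] addr_hi=-86 & 0xff = 0xaa; word=0xeee4e2a8
[0+:2] seq=1 & 0x3 = 0x1; word=0xeee4e2a9
word = 0xeee4e2a9 → big-endian bytes:
  [0]=0xee  [1]=0xe4  [2]=0xe2  [3]=0xa9

ee e4 e2 a9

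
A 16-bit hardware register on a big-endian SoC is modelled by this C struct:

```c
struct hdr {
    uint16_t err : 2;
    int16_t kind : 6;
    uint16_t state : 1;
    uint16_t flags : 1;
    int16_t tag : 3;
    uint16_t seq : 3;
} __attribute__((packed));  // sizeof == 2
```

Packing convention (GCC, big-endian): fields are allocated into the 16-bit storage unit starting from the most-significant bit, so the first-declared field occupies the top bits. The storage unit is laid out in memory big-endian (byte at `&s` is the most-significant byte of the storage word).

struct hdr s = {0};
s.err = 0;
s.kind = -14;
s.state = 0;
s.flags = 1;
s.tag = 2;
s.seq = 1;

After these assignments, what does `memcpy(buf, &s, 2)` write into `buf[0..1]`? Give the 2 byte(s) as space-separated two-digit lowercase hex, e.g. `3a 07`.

32 51

err (2b) val=0 bits=0x0 at bit 14: 0x0000
kind (6b) val=-14 bits=0x32 at bit 8: 0x3200
state (1b) val=0 bits=0x0 at bit 7: 0x3200
flags (1b) val=1 bits=0x1 at bit 6: 0x3240
tag (3b) val=2 bits=0x2 at bit 3: 0x3250
seq (3b) val=1 bits=0x1 at bit 0: 0x3251
word = 0x3251 → big-endian bytes:
  [0]=0x32  [1]=0x51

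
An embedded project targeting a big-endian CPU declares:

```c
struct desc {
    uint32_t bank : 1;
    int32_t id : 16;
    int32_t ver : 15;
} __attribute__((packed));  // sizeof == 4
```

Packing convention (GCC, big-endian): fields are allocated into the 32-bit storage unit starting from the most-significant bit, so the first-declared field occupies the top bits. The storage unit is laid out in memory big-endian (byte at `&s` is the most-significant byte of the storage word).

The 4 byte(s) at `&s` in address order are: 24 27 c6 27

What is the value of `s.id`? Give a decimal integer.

18511

[0]=0x24 [1]=0x27 [2]=0xc6 [3]=0x27 (big-endian) → word 0x2427c627
bank:1 @ bit 31 → (0x2427c627>>31)&0x1 = 0x0
id:16 @ bit 15 → (0x2427c627>>15)&0xffff = 0x484f  ←
ver:15 @ bit 0 → (0x2427c627>>0)&0x7fff = 0x4627
id signed 16b, MSB=0: value = 18511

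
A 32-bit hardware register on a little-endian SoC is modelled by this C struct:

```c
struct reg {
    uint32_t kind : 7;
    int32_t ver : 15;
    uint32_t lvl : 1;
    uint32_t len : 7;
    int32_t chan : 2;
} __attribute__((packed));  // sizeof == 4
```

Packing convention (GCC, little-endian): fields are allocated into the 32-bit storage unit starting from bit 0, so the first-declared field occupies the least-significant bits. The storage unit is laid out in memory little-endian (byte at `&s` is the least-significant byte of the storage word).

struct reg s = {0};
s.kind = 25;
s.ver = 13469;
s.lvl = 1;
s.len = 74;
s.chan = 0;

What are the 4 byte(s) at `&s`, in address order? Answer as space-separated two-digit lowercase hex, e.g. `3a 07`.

[0+:7] kind=25 & 0x7f = 0x19; word=0x00000019
[7+:15] ver=13469 & 0x7fff = 0x349d; word=0x001a4e99
[22+:1] lvl=1 & 0x1 = 0x1; word=0x005a4e99
[23+:7] len=74 & 0x7f = 0x4a; word=0x255a4e99
[30+:2] chan=0 & 0x3 = 0x0; word=0x255a4e99
word = 0x255a4e99 → little-endian bytes:
  [0]=0x99  [1]=0x4e  [2]=0x5a  [3]=0x25

99 4e 5a 25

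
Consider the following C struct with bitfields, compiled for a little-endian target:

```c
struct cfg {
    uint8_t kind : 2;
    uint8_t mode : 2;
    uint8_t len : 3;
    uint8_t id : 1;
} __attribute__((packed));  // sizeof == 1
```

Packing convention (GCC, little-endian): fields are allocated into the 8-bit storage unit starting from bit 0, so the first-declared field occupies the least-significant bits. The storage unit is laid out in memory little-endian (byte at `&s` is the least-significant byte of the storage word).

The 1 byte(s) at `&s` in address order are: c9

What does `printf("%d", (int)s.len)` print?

4

[0]=0xc9 (little-endian) → word 0xc9
kind [0+:2] = (word>>0) & 0x3 = 1
mode [2+:2] = (word>>2) & 0x3 = 2
len [4+:3] = (word>>4) & 0x7 = 4  ←
id [7+:1] = (word>>7) & 0x1 = 1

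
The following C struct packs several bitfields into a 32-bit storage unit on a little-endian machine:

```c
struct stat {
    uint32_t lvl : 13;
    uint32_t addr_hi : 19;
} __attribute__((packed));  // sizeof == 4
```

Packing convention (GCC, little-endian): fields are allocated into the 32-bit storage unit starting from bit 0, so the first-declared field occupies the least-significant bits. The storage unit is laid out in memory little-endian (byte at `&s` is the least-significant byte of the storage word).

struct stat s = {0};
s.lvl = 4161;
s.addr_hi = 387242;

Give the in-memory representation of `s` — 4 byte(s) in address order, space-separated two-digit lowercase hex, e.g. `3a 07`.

41 50 15 bd

lvl (13b) val=4161 bits=0x1041 at bit 0: 0x00001041
addr_hi (19b) val=387242 bits=0x5e8aa at bit 13: 0xbd155041
word = 0xbd155041 → little-endian bytes:
  [0]=0x41  [1]=0x50  [2]=0x15  [3]=0xbd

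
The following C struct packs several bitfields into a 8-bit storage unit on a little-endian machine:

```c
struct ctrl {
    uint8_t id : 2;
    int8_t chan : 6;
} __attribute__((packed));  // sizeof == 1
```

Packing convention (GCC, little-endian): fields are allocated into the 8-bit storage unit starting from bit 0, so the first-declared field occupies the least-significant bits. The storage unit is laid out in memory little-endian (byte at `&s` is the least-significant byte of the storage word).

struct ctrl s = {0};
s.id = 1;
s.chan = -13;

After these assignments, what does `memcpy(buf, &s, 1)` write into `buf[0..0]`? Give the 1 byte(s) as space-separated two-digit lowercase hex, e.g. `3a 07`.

id:2 = 1 → 0x1 << 0 → word 0x01
chan:6 = -13 → 0x33 << 2 → word 0xcd
word = 0xcd → little-endian bytes:
  [0]=0xcd

cd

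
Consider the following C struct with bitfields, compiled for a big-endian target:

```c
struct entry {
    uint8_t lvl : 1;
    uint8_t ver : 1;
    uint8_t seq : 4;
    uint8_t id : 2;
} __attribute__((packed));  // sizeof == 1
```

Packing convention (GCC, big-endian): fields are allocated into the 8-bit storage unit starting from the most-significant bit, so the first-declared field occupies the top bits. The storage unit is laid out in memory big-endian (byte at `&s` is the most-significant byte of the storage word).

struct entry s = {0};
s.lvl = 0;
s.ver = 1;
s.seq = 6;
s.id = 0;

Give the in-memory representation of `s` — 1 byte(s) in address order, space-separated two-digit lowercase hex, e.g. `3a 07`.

lvl (1b) val=0 bits=0x0 at bit 7: 0x00
ver (1b) val=1 bits=0x1 at bit 6: 0x40
seq (4b) val=6 bits=0x6 at bit 2: 0x58
id (2b) val=0 bits=0x0 at bit 0: 0x58
word = 0x58 → big-endian bytes:
  [0]=0x58

58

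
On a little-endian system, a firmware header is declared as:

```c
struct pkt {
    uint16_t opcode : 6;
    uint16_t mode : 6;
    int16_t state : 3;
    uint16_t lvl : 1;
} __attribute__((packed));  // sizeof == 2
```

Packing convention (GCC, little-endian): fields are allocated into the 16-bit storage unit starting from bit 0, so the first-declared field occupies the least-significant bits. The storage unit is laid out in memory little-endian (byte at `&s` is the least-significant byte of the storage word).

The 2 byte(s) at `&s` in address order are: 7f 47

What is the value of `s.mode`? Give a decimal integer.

[0]=0x7f [1]=0x47 (little-endian) → word 0x477f
opcode:6 @ bit 0 → (0x477f>>0)&0x3f = 0x3f
mode:6 @ bit 6 → (0x477f>>6)&0x3f = 0x1d  ←
state:3 @ bit 12 → (0x477f>>12)&0x7 = 0x4
lvl:1 @ bit 15 → (0x477f>>15)&0x1 = 0x0

29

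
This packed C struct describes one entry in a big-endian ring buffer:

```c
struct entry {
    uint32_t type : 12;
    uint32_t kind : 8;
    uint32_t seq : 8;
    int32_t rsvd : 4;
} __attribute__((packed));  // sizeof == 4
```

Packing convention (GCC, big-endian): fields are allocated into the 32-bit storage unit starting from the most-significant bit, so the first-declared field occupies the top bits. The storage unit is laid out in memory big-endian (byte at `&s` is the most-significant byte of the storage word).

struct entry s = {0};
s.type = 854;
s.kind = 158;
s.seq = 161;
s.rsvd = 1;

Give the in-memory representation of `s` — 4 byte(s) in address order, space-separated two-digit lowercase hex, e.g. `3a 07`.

35 69 ea 11

type (12b) val=854 bits=0x356 at bit 20: 0x35600000
kind (8b) val=158 bits=0x9e at bit 12: 0x3569e000
seq (8b) val=161 bits=0xa1 at bit 4: 0x3569ea10
rsvd (4b) val=1 bits=0x1 at bit 0: 0x3569ea11
word = 0x3569ea11 → big-endian bytes:
  [0]=0x35  [1]=0x69  [2]=0xea  [3]=0x11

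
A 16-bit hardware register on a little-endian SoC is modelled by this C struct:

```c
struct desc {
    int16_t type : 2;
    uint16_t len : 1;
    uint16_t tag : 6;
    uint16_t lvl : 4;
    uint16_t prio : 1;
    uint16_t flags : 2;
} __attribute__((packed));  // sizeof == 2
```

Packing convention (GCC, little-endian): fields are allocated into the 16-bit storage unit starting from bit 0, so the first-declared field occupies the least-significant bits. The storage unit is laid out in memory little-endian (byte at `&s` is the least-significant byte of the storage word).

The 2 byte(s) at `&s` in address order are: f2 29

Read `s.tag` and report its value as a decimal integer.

[0]=0xf2 [1]=0x29 (little-endian) → word 0x29f2
type [0+:2] = (word>>0) & 0x3 = 2
len [2+:1] = (word>>2) & 0x1 = 0
tag [3+:6] = (word>>3) & 0x3f = 62  ←
lvl [9+:4] = (word>>9) & 0xf = 4
prio [13+:1] = (word>>13) & 0x1 = 1
flags [14+:2] = (word>>14) & 0x3 = 0

62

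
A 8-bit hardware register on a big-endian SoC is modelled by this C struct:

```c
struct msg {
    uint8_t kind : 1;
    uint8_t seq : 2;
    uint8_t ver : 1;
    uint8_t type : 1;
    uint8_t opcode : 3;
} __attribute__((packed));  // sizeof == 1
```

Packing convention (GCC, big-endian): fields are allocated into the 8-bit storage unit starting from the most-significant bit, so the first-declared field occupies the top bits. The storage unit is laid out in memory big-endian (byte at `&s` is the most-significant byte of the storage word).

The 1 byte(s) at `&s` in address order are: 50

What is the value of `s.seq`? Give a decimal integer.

2

[0]=0x50 (big-endian) → word 0x50
kind [7+:1] = (word>>7) & 0x1 = 0
seq [5+:2] = (word>>5) & 0x3 = 2  ←
ver [4+:1] = (word>>4) & 0x1 = 1
type [3+:1] = (word>>3) & 0x1 = 0
opcode [0+:3] = (word>>0) & 0x7 = 0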